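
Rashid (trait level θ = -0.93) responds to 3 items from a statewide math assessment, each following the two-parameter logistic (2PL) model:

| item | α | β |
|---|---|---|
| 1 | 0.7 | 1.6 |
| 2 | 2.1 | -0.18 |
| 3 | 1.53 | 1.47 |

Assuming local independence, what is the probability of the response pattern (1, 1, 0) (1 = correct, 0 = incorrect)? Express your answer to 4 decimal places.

0.0243

P(θ) = 1 / (1 + exp(−α(θ − β)))
P_1 = 1/(1+e^{1.7710}) = 0.1454
P_2 = 1/(1+e^{1.5750}) = 0.1715
P_3 = 1/(1+e^{3.6720}) = 0.0248
L = P_1 × P_2 × (1−P_3) = 0.1454 × 0.1715 × 0.9752 = 0.02432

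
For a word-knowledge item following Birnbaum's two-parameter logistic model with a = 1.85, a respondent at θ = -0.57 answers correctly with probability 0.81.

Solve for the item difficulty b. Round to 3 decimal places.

-1.354

P(θ) = 1 / (1 + exp(−a(θ − b)))
logit(0.81) = ln(0.81/0.19) = 1.4500
b = θ − logit/(a) = -0.57 − 1.4500/1.8500 = -1.3538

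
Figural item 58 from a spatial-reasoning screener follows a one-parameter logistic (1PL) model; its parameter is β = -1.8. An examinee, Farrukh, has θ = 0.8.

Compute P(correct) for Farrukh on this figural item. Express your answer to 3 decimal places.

0.931

P(θ) = 1 / (1 + exp(−(θ − β)))
Exponent: (0.8 − (-1.8)) = 2.6000
1/(1 + e^{-2.6000}) = 0.9309
P = 0.9309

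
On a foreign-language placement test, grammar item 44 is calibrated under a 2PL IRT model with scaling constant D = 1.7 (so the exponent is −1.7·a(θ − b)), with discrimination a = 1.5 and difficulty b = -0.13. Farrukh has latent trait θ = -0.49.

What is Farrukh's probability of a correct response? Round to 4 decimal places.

P(θ) = 1 / (1 + exp(−D·a(θ − b)))
Exponent: 1.7 × 1.5 × (-0.49 − (-0.13)) = -0.9180
1/(1 + e^{0.9180}) = 0.2854
P = 0.2854

0.2854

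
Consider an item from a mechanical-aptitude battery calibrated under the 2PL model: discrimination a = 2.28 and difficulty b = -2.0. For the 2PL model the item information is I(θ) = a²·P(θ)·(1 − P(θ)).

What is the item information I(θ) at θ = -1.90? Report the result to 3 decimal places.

P = 1/(1+e^{-0.2280}) = 0.5568
P(1−P) = 0.5568 × 0.4432 = 0.2468
I = a² × P(1−P) = 2.28² × 0.2468 = 1.28286

1.283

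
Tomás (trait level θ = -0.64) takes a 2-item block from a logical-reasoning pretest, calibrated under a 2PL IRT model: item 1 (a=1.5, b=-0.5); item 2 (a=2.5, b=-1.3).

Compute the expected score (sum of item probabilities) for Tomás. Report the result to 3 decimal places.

P(θ) = 1 / (1 + exp(−a(θ − b)))
P_1 = 1/(1+e^{0.2100}) = 0.4477
P_2 = 1/(1+e^{-1.6500}) = 0.8389
E[score] = 0.4477 + 0.8389 = 1.2866

1.287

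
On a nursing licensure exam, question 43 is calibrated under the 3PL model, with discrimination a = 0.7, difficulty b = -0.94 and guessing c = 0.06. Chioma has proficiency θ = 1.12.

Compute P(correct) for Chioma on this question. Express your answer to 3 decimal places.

0.820

P(θ) = c + (1 − c) · 1 / (1 + exp(−a(θ − b)))
Exponent: 0.7 × (1.12 − (-0.94)) = 1.4420
1/(1 + e^{-1.4420}) = 0.8088
P = 0.06 + 0.94 × 0.8088 = 0.8202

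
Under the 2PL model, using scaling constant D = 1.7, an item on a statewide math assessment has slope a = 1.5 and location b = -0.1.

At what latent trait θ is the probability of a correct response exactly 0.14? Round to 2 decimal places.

P(θ) = 1 / (1 + exp(−D·a(θ − b)))
logit = ln(0.1400/0.8600) = -1.8153
θ = b + logit/(1.7·a) = -0.1 + (-1.8153)/2.5500 = -0.8119

-0.81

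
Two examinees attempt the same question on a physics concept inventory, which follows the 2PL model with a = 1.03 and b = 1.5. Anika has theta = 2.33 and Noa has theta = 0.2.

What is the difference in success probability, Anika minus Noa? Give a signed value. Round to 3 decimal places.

0.494

P(theta) = 1 / (1 + exp(−a(theta − b)))
P(Anika) = 0.7016  [exponent 0.8549]
P(Noa) = 0.2077  [exponent -1.3390]
Difference = 0.7016 − 0.2077 = 0.4939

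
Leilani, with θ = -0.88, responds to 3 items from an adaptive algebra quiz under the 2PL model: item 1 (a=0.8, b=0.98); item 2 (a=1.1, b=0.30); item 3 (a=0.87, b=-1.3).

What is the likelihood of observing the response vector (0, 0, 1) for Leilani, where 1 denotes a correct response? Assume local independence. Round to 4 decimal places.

0.3783

P(θ) = 1 / (1 + exp(−a(θ − b)))
P_1 = 1/(1+e^{1.4880}) = 0.1842
P_2 = 1/(1+e^{1.2980}) = 0.2145
P_3 = 1/(1+e^{-0.3654}) = 0.5903
L = (1−P_1) × (1−P_2) × P_3 = 0.8158 × 0.7855 × 0.5903 = 0.37829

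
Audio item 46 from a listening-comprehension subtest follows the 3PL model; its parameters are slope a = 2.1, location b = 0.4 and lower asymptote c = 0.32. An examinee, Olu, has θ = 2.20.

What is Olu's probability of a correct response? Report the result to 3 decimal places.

0.985

P(θ) = c + (1 − c) · 1 / (1 + exp(−a(θ − b)))
Exponent: 2.1 × (2.20 − 0.4) = 3.7800
1/(1 + e^{-3.7800}) = 0.9777
P = 0.32 + 0.68 × 0.9777 = 0.9848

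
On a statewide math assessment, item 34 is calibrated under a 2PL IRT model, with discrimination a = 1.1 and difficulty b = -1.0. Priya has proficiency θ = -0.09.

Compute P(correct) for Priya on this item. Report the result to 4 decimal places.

P(θ) = 1 / (1 + exp(−a(θ − b)))
Exponent: 1.1 × (-0.09 − (-1.0)) = 1.0010
1/(1 + e^{-1.0010}) = 0.7313

0.7313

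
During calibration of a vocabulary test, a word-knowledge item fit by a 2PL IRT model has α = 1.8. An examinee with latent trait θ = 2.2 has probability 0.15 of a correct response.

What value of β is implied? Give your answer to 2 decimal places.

3.16

P(θ) = 1 / (1 + exp(−α(θ − β)))
logit(0.15) = ln(0.15/0.85) = -1.7346
β = θ − logit/(α) = 2.2 − (-1.7346)/1.8000 = 3.1637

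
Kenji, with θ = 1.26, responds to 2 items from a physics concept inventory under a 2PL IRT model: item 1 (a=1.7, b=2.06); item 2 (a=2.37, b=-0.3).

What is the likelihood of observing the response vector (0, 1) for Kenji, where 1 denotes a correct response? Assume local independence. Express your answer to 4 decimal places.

P(θ) = 1 / (1 + exp(−a(θ − b)))
P_1 = 1/(1+e^{1.3600}) = 0.2042
P_2 = 1/(1+e^{-3.6972}) = 0.9758
L = (1−P_1) × P_2 = 0.7958 × 0.9758 = 0.77651

0.7765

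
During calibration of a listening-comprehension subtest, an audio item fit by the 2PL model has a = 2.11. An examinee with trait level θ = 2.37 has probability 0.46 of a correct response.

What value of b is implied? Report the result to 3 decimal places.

2.446

P(θ) = 1 / (1 + exp(−a(θ − b)))
logit(0.46) = ln(0.46/0.54) = -0.1603
b = θ − logit/(a) = 2.37 − (-0.1603)/2.1100 = 2.4460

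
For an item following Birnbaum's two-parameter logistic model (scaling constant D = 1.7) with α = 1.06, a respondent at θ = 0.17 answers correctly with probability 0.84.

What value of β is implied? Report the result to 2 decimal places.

P(θ) = 1 / (1 + exp(−D·α(θ − β)))
logit(0.84) = ln(0.84/0.16) = 1.6582
β = θ − logit/(1.7·α) = 0.17 − 1.6582/1.8020 = -0.7502

-0.75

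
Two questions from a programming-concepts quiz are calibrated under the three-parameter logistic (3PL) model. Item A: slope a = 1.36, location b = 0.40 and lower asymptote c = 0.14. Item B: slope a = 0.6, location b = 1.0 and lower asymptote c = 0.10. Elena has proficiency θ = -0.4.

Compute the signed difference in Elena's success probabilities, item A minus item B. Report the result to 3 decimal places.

P(θ) = c + (1 − c) · 1 / (1 + exp(−a(θ − b)))
P_A = 0.3567
P_B = 0.3714
P_A − P_B = -0.0147

-0.015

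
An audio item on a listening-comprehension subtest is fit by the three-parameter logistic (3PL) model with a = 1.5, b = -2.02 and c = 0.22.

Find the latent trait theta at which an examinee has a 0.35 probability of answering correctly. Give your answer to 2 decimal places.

P(theta) = c + (1 − c) · 1 / (1 + exp(−a(theta − b)))
Remove guessing floor: (0.35 − 0.22)/(1 − 0.22) = 0.1667
logit = ln(0.1667/0.8333) = -1.6094
theta = b + logit/(a) = -2.02 + (-1.6094)/1.5000 = -3.0930

-3.09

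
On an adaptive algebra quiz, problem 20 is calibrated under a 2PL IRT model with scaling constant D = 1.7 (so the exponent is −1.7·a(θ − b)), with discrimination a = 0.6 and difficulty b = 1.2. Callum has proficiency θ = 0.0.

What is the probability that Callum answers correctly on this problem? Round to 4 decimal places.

P(θ) = 1 / (1 + exp(−D·a(θ − b)))
Exponent: 1.7 × 0.6 × (0.0 − 1.2) = -1.2240
1/(1 + e^{1.2240}) = 0.2272
P = 0.2272

0.2272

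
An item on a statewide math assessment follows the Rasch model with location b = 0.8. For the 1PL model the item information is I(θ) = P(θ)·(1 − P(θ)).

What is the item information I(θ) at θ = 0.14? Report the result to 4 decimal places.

P = 1/(1+e^{0.6600}) = 0.3407
P(1−P) = 0.3407 × 0.6593 = 0.2246
I = P(1−P) = 0.22464

0.2246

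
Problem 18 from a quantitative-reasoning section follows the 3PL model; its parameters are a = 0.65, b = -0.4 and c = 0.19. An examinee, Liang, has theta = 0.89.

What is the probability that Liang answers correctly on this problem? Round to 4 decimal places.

P(theta) = c + (1 − c) · 1 / (1 + exp(−a(theta − b)))
Exponent: 0.65 × (0.89 − (-0.4)) = 0.8385
1/(1 + e^{-0.8385}) = 0.6981
P = 0.19 + 0.81 × 0.6981 = 0.7555

0.7555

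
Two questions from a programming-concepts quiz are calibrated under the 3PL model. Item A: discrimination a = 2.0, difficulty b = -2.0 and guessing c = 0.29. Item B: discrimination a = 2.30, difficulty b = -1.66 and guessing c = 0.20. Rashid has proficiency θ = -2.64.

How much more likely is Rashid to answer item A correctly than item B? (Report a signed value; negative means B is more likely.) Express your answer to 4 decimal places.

0.1685

P(θ) = c + (1 − c) · 1 / (1 + exp(−a(θ − b)))
P_A = 0.4445
P_B = 0.2760
P_A − P_B = 0.1685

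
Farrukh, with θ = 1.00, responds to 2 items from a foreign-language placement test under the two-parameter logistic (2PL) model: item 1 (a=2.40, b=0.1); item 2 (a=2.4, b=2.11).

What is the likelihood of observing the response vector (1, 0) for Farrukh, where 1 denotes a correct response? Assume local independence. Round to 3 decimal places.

0.838

P(θ) = 1 / (1 + exp(−a(θ − b)))
P_1 = 1/(1+e^{-2.1600}) = 0.8966
P_2 = 1/(1+e^{2.6640}) = 0.0651
L = P_1 × (1−P_2) = 0.8966 × 0.9349 = 0.83820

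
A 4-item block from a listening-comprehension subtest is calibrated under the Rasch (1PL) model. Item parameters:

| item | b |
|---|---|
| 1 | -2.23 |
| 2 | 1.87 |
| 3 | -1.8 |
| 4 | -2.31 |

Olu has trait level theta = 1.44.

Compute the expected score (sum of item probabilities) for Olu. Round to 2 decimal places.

P(theta) = 1 / (1 + exp(−(theta − b)))
P_1 = 1/(1+e^{-3.6700}) = 0.9752
P_2 = 1/(1+e^{0.4300}) = 0.3941
P_3 = 1/(1+e^{-3.2400}) = 0.9623
P_4 = 1/(1+e^{-3.7500}) = 0.9770
E[score] = 0.9752 + 0.3941 + 0.9623 + 0.9770 = 3.3086

3.31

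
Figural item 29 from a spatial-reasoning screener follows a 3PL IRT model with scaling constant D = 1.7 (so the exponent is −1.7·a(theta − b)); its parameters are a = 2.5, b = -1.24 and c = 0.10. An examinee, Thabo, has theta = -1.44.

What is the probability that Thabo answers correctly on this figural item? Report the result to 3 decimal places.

P(theta) = c + (1 − c) · 1 / (1 + exp(−D·a(theta − b)))
Exponent: 1.7 × 2.5 × (-1.44 − (-1.24)) = -0.8500
1/(1 + e^{0.8500}) = 0.2994
P = 0.10 + 0.90 × 0.2994 = 0.3695

0.369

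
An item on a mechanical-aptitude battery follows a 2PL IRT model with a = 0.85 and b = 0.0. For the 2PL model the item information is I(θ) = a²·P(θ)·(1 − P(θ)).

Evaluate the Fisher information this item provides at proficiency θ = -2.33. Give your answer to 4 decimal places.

0.0770

P = 1/(1+e^{1.9805}) = 0.1213
P(1−P) = 0.1213 × 0.8787 = 0.1066
I = a² × P(1−P) = 0.85² × 0.1066 = 0.07699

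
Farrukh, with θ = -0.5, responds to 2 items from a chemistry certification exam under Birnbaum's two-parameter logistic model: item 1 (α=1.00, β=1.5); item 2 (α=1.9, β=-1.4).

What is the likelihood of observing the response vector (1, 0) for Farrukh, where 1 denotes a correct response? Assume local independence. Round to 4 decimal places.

0.0183

P(θ) = 1 / (1 + exp(−α(θ − β)))
P_1 = 1/(1+e^{2.0000}) = 0.1192
P_2 = 1/(1+e^{-1.7100}) = 0.8468
L = P_1 × (1−P_2) = 0.1192 × 0.1532 = 0.01826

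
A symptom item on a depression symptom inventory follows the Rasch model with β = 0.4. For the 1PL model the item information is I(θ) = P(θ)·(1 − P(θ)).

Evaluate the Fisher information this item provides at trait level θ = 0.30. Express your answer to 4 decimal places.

0.2494

P = 1/(1+e^{0.1000}) = 0.4750
P(1−P) = 0.4750 × 0.5250 = 0.2494
I = P(1−P) = 0.24938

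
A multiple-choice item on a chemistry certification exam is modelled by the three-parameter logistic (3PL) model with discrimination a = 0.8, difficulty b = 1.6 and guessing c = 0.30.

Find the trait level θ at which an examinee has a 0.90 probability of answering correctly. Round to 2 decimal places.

3.84

P(θ) = c + (1 − c) · 1 / (1 + exp(−a(θ − b)))
Remove guessing floor: (0.90 − 0.30)/(1 − 0.30) = 0.8571
logit = ln(0.8571/0.1429) = 1.7918
θ = b + logit/(a) = 1.6 + 1.7918/0.8000 = 3.8397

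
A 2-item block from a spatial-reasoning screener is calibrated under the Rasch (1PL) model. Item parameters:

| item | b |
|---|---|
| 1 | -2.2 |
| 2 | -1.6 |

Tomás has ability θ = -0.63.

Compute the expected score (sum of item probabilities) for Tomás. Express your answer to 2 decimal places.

1.55

P(θ) = 1 / (1 + exp(−(θ − b)))
P_1 = 1/(1+e^{-1.5700}) = 0.8278
P_2 = 1/(1+e^{-0.9700}) = 0.7251
E[score] = 0.8278 + 0.7251 = 1.5529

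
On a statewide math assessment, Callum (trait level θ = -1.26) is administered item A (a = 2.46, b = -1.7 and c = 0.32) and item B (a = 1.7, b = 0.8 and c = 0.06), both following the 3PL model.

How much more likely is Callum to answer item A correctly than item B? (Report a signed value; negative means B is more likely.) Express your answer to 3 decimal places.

P(θ) = c + (1 − c) · 1 / (1 + exp(−a(θ − b)))
P_A = 0.8279
P_B = 0.0875
P_A − P_B = 0.7404

0.740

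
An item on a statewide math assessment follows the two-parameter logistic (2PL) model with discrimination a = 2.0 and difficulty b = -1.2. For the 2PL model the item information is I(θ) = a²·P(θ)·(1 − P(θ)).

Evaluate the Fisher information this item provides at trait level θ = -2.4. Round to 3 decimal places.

P = 1/(1+e^{2.4000}) = 0.0832
P(1−P) = 0.0832 × 0.9168 = 0.0763
I = a² × P(1−P) = 2.0² × 0.0763 = 0.30502

0.305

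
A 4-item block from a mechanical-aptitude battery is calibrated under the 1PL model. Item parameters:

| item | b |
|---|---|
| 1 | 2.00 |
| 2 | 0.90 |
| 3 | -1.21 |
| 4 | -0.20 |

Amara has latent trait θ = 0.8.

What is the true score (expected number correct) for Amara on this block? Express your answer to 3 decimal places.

P(θ) = 1 / (1 + exp(−(θ − b)))
P_1 = 1/(1+e^{1.2000}) = 0.2315
P_2 = 1/(1+e^{0.1000}) = 0.4750
P_3 = 1/(1+e^{-2.0100}) = 0.8818
P_4 = 1/(1+e^{-1.0000}) = 0.7311
E[score] = 0.2315 + 0.4750 + 0.8818 + 0.7311 = 2.3194

2.319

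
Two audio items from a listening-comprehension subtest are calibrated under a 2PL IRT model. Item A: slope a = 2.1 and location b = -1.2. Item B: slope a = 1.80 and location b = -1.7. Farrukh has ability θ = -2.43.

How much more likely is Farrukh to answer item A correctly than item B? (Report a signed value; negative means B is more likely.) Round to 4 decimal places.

P(θ) = 1 / (1 + exp(−a(θ − b)))
P_A = 0.0702
P_B = 0.2118
P_A − P_B = -0.1416

-0.1416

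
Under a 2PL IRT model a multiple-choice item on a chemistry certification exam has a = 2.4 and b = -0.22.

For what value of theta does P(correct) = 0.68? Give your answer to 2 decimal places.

0.09

P(theta) = 1 / (1 + exp(−a(theta − b)))
logit = ln(0.6800/0.3200) = 0.7538
theta = b + logit/(a) = -0.22 + 0.7538/2.4000 = 0.0941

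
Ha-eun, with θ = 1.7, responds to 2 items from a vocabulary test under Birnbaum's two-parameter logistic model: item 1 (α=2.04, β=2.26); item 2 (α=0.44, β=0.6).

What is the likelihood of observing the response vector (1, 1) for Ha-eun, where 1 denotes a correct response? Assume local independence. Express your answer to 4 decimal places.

0.1496

P(θ) = 1 / (1 + exp(−α(θ − β)))
P_1 = 1/(1+e^{1.1424}) = 0.2419
P_2 = 1/(1+e^{-0.4840}) = 0.6187
L = P_1 × P_2 = 0.2419 × 0.6187 = 0.14965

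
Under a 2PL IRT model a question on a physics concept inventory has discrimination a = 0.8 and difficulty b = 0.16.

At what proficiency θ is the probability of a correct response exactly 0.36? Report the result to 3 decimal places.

-0.559

P(θ) = 1 / (1 + exp(−a(θ − b)))
logit = ln(0.3600/0.6400) = -0.5754
θ = b + logit/(a) = 0.16 + (-0.5754)/0.8000 = -0.5592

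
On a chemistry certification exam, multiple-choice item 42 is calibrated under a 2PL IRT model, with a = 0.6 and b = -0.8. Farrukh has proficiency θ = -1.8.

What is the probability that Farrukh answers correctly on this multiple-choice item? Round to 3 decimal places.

P(θ) = 1 / (1 + exp(−a(θ − b)))
Exponent: 0.6 × (-1.8 − (-0.8)) = -0.6000
1/(1 + e^{0.6000}) = 0.3543

0.354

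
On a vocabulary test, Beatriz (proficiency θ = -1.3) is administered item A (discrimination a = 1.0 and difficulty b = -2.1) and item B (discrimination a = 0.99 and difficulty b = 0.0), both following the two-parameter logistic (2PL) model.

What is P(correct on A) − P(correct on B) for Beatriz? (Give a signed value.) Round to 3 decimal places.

0.474

P(θ) = 1 / (1 + exp(−a(θ − b)))
P_A = 0.6900
P_B = 0.2164
P_A − P_B = 0.4736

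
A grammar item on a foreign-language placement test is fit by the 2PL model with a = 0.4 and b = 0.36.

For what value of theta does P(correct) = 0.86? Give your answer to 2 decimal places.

P(theta) = 1 / (1 + exp(−a(theta − b)))
logit = ln(0.8600/0.1400) = 1.8153
theta = b + logit/(a) = 0.36 + 1.8153/0.4000 = 4.8982

4.90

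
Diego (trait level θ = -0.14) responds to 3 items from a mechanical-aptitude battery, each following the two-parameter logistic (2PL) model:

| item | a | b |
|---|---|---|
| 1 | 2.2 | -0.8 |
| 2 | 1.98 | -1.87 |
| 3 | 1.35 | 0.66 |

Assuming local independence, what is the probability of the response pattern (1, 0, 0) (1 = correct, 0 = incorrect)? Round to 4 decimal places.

0.0191

P(θ) = 1 / (1 + exp(−a(θ − b)))
P_1 = 1/(1+e^{-1.4520}) = 0.8103
P_2 = 1/(1+e^{-3.4254}) = 0.9685
P_3 = 1/(1+e^{1.0800}) = 0.2535
L = P_1 × (1−P_2) × (1−P_3) = 0.8103 × 0.0315 × 0.7465 = 0.01906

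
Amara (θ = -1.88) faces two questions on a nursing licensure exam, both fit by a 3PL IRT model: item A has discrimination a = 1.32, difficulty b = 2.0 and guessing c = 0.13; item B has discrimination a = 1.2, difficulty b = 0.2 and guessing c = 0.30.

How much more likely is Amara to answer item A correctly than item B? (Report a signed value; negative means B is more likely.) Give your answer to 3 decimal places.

-0.218

P(θ) = c + (1 − c) · 1 / (1 + exp(−a(θ − b)))
P_A = 0.1352
P_B = 0.3533
P_A − P_B = -0.2181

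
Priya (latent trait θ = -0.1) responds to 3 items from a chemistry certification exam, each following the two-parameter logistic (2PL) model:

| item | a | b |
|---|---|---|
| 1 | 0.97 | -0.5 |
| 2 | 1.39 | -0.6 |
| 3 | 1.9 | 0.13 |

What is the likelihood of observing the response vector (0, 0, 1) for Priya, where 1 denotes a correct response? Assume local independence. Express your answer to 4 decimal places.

0.0528

P(θ) = 1 / (1 + exp(−a(θ − b)))
P_1 = 1/(1+e^{-0.3880}) = 0.5958
P_2 = 1/(1+e^{-0.6950}) = 0.6671
P_3 = 1/(1+e^{0.4370}) = 0.3925
L = (1−P_1) × (1−P_2) × P_3 = 0.4042 × 0.3329 × 0.3925 = 0.05281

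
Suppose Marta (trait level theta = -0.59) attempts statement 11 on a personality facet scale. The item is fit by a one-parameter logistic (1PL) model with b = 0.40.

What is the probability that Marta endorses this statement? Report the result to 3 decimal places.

0.271

P(theta) = 1 / (1 + exp(−(theta − b)))
Exponent: (-0.59 − 0.40) = -0.9900
1/(1 + e^{0.9900}) = 0.2709
P = 0.2709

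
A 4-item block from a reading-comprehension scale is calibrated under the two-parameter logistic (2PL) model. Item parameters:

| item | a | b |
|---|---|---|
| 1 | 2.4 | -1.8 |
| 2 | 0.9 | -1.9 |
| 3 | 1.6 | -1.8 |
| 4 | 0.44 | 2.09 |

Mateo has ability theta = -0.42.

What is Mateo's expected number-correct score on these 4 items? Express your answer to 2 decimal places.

P(theta) = 1 / (1 + exp(−a(theta − b)))
P_1 = 1/(1+e^{-3.3120}) = 0.9648
P_2 = 1/(1+e^{-1.3320}) = 0.7912
P_3 = 1/(1+e^{-2.2080}) = 0.9010
P_4 = 1/(1+e^{1.1044}) = 0.2489
E[score] = 0.9648 + 0.7912 + 0.9010 + 0.2489 = 2.9059

2.91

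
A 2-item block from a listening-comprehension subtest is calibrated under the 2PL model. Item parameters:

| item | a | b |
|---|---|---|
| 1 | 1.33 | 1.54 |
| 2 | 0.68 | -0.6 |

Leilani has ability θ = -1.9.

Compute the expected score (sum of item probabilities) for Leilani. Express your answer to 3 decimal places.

0.303

P(θ) = 1 / (1 + exp(−a(θ − b)))
P_1 = 1/(1+e^{4.5752}) = 0.0102
P_2 = 1/(1+e^{0.8840}) = 0.2923
E[score] = 0.0102 + 0.2923 = 0.3025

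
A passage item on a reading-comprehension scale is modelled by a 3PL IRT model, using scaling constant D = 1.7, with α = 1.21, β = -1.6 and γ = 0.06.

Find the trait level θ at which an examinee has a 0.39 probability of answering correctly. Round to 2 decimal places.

-1.90

P(θ) = γ + (1 − γ) · 1 / (1 + exp(−D·α(θ − β)))
Remove guessing floor: (0.39 − 0.06)/(1 − 0.06) = 0.3511
logit = ln(0.3511/0.6489) = -0.6144
θ = β + logit/(1.7·α) = -1.6 + (-0.6144)/2.0570 = -1.8987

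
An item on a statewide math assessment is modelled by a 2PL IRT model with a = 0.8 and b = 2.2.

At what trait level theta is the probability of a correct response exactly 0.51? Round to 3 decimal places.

P(theta) = 1 / (1 + exp(−a(theta − b)))
logit = ln(0.5100/0.4900) = 0.0400
theta = b + logit/(a) = 2.2 + 0.0400/0.8000 = 2.2500

2.250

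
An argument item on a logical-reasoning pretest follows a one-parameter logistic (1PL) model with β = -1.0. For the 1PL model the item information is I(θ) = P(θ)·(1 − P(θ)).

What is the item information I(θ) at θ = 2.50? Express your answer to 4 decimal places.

P = 1/(1+e^{-3.5000}) = 0.9707
P(1−P) = 0.9707 × 0.0293 = 0.0285
I = P(1−P) = 0.02845

0.0285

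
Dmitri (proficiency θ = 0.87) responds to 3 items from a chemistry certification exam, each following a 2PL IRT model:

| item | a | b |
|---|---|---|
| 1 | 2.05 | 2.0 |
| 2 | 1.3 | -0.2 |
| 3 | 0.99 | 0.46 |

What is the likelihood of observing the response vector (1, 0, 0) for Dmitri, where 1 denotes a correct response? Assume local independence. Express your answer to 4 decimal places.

0.0072

P(θ) = 1 / (1 + exp(−a(θ − b)))
P_1 = 1/(1+e^{2.3165}) = 0.0898
P_2 = 1/(1+e^{-1.3910}) = 0.8008
P_3 = 1/(1+e^{-0.4059}) = 0.6001
L = P_1 × (1−P_2) × (1−P_3) = 0.0898 × 0.1992 × 0.3999 = 0.00715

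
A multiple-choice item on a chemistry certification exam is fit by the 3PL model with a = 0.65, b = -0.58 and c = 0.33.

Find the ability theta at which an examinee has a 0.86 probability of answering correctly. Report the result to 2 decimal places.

P(theta) = c + (1 − c) · 1 / (1 + exp(−a(theta − b)))
Remove guessing floor: (0.86 − 0.33)/(1 − 0.33) = 0.7910
logit = ln(0.7910/0.2090) = 1.3312
theta = b + logit/(a) = -0.58 + 1.3312/0.6500 = 1.4681

1.47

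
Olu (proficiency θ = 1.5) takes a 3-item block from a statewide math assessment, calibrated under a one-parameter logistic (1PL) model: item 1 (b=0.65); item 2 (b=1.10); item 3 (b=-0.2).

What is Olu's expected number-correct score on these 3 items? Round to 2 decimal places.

P(θ) = 1 / (1 + exp(−(θ − b)))
P_1 = 1/(1+e^{-0.8500}) = 0.7006
P_2 = 1/(1+e^{-0.4000}) = 0.5987
P_3 = 1/(1+e^{-1.7000}) = 0.8455
E[score] = 0.7006 + 0.5987 + 0.8455 = 2.1448

2.14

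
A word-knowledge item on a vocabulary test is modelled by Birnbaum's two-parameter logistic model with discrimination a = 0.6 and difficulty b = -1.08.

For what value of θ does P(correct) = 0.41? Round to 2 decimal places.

P(θ) = 1 / (1 + exp(−a(θ − b)))
logit = ln(0.4100/0.5900) = -0.3640
θ = b + logit/(a) = -1.08 + (-0.3640)/0.6000 = -1.6866

-1.69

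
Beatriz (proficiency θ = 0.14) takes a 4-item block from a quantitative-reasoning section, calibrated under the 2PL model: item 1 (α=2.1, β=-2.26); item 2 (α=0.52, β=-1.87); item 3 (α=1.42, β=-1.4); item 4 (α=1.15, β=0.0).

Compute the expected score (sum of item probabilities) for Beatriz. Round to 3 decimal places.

P(θ) = 1 / (1 + exp(−α(θ − β)))
P_1 = 1/(1+e^{-5.0400}) = 0.9936
P_2 = 1/(1+e^{-1.0452}) = 0.7399
P_3 = 1/(1+e^{-2.1868}) = 0.8991
P_4 = 1/(1+e^{-0.1610}) = 0.5402
E[score] = 0.9936 + 0.7399 + 0.8991 + 0.5402 = 3.1726

3.173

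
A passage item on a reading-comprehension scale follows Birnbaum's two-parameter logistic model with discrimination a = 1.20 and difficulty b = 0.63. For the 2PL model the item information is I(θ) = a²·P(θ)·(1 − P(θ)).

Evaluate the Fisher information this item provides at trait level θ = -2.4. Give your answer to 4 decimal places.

P = 1/(1+e^{3.6360}) = 0.0257
P(1−P) = 0.0257 × 0.9743 = 0.0250
I = a² × P(1−P) = 1.20² × 0.0250 = 0.03603

0.0360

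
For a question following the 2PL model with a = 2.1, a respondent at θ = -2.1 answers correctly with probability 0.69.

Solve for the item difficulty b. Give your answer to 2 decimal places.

P(θ) = 1 / (1 + exp(−a(θ − b)))
logit(0.69) = ln(0.69/0.31) = 0.8001
b = θ − logit/(a) = -2.1 − 0.8001/2.1000 = -2.4810

-2.48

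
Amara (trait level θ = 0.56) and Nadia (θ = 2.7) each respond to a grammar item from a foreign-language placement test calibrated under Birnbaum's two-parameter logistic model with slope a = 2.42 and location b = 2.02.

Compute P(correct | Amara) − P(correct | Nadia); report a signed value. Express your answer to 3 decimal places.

-0.810

P(θ) = 1 / (1 + exp(−a(θ − b)))
P(Amara) = 0.0284  [exponent -3.5332]
P(Nadia) = 0.8383  [exponent 1.6456]
Difference = 0.0284 − 0.8383 = -0.8099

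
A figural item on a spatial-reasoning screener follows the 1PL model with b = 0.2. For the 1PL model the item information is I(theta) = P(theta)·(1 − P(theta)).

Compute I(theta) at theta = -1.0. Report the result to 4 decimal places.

0.1779

P = 1/(1+e^{1.2000}) = 0.2315
P(1−P) = 0.2315 × 0.7685 = 0.1779
I = P(1−P) = 0.17789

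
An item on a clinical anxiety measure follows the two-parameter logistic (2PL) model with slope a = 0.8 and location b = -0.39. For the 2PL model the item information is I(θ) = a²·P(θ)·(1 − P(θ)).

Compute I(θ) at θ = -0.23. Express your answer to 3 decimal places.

P = 1/(1+e^{-0.1280}) = 0.5320
P(1−P) = 0.5320 × 0.4680 = 0.2490
I = a² × P(1−P) = 0.8² × 0.2490 = 0.15935

0.159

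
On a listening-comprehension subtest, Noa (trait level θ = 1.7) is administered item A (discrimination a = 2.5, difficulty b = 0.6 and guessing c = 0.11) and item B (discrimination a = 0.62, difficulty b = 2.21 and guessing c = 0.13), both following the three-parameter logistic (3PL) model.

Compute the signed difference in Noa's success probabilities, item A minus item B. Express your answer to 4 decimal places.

P(θ) = c + (1 − c) · 1 / (1 + exp(−a(θ − b)))
P_A = 0.9465
P_B = 0.4968
P_A − P_B = 0.4497

0.4497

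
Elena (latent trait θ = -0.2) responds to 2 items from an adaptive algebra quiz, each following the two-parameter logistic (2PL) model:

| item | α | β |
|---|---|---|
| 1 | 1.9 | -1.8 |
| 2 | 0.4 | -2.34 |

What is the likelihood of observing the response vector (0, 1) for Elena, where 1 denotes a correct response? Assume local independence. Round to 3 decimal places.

P(θ) = 1 / (1 + exp(−α(θ − β)))
P_1 = 1/(1+e^{-3.0400}) = 0.9543
P_2 = 1/(1+e^{-0.8560}) = 0.7018
L = (1−P_1) × P_2 = 0.0457 × 0.7018 = 0.03204

0.032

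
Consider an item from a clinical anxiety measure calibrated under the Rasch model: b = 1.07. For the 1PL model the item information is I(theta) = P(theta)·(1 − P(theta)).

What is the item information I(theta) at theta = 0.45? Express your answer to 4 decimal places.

0.2274

P = 1/(1+e^{0.6200}) = 0.3498
P(1−P) = 0.3498 × 0.6502 = 0.2274
I = P(1−P) = 0.22743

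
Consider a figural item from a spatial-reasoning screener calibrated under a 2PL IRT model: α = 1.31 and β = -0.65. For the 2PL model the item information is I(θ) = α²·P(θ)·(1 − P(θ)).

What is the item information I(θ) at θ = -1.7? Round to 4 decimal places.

P = 1/(1+e^{1.3755}) = 0.2017
P(1−P) = 0.2017 × 0.7983 = 0.1610
I = α² × P(1−P) = 1.31² × 0.1610 = 0.27635

0.2764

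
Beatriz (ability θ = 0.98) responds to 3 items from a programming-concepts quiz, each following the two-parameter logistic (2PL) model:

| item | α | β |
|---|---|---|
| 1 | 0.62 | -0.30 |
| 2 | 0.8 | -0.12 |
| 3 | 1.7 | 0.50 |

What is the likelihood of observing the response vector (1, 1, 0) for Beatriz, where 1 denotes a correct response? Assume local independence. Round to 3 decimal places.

P(θ) = 1 / (1 + exp(−α(θ − β)))
P_1 = 1/(1+e^{-0.7936}) = 0.6886
P_2 = 1/(1+e^{-0.8800}) = 0.7068
P_3 = 1/(1+e^{-0.8160}) = 0.6934
L = P_1 × P_2 × (1−P_3) = 0.6886 × 0.7068 × 0.3066 = 0.14924

0.149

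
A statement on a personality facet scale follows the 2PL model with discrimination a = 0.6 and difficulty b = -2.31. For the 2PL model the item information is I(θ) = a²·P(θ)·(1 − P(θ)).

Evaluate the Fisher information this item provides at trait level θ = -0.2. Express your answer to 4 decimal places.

0.0618

P = 1/(1+e^{-1.2660}) = 0.7801
P(1−P) = 0.7801 × 0.2199 = 0.1716
I = a² × P(1−P) = 0.6² × 0.1716 = 0.06176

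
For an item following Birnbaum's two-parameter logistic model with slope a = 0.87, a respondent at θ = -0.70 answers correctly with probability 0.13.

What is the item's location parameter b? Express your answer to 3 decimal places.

1.485

P(θ) = 1 / (1 + exp(−a(θ − b)))
logit(0.13) = ln(0.13/0.87) = -1.9010
b = θ − logit/(a) = -0.70 − (-1.9010)/0.8700 = 1.4850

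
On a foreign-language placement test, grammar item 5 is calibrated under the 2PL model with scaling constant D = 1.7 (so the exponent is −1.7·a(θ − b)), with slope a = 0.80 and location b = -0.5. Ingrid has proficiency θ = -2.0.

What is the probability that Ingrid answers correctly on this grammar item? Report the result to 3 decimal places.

P(θ) = 1 / (1 + exp(−D·a(θ − b)))
Exponent: 1.7 × 0.80 × (-2.0 − (-0.5)) = -2.0400
1/(1 + e^{2.0400}) = 0.1151
P = 0.1151

0.115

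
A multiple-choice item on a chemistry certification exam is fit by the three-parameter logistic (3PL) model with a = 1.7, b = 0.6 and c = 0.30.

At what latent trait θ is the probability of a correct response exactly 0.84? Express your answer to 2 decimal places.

P(θ) = c + (1 − c) · 1 / (1 + exp(−a(θ − b)))
Remove guessing floor: (0.84 − 0.30)/(1 − 0.30) = 0.7714
logit = ln(0.7714/0.2286) = 1.2164
θ = b + logit/(a) = 0.6 + 1.2164/1.7000 = 1.3155

1.32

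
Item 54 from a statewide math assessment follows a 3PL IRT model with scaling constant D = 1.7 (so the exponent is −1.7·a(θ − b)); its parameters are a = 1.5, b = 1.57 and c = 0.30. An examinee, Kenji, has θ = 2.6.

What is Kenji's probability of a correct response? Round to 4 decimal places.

0.9528

P(θ) = c + (1 − c) · 1 / (1 + exp(−D·a(θ − b)))
Exponent: 1.7 × 1.5 × (2.6 − 1.57) = 2.6265
1/(1 + e^{-2.6265}) = 0.9325
P = 0.30 + 0.70 × 0.9325 = 0.9528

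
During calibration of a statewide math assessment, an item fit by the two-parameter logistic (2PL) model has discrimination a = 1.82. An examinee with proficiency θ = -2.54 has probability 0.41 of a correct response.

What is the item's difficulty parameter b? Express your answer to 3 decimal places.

P(θ) = 1 / (1 + exp(−a(θ − b)))
logit(0.41) = ln(0.41/0.59) = -0.3640
b = θ − logit/(a) = -2.54 − (-0.3640)/1.8200 = -2.3400

-2.340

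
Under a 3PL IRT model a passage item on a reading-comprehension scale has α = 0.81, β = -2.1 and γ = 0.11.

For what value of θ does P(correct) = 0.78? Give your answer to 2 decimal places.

P(θ) = γ + (1 − γ) · 1 / (1 + exp(−α(θ − β)))
Remove guessing floor: (0.78 − 0.11)/(1 − 0.11) = 0.7528
logit = ln(0.7528/0.2472) = 1.1137
θ = β + logit/(α) = -2.1 + 1.1137/0.8100 = -0.7251

-0.73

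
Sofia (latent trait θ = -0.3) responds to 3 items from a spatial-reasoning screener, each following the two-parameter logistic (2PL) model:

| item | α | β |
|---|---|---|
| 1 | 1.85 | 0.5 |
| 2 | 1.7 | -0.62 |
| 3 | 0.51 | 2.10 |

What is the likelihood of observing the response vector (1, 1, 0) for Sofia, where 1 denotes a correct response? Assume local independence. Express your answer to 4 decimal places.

P(θ) = 1 / (1 + exp(−α(θ − β)))
P_1 = 1/(1+e^{1.4800}) = 0.1854
P_2 = 1/(1+e^{-0.5440}) = 0.6327
P_3 = 1/(1+e^{1.2240}) = 0.2272
L = P_1 × P_2 × (1−P_3) = 0.1854 × 0.6327 × 0.7728 = 0.09067

0.0907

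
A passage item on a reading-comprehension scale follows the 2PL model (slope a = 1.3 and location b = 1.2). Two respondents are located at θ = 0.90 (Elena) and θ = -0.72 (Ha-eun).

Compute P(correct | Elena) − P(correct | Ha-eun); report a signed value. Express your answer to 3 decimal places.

0.328

P(θ) = 1 / (1 + exp(−a(θ − b)))
P(Elena) = 0.4037  [exponent -0.3900]
P(Ha-eun) = 0.0761  [exponent -2.4960]
Difference = 0.4037 − 0.0761 = 0.3276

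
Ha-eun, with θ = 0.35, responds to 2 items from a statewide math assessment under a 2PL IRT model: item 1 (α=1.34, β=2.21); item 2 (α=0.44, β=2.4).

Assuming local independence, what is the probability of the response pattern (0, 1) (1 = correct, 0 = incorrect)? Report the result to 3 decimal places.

P(θ) = 1 / (1 + exp(−α(θ − β)))
P_1 = 1/(1+e^{2.4924}) = 0.0764
P_2 = 1/(1+e^{0.9020}) = 0.2886
L = (1−P_1) × P_2 = 0.9236 × 0.2886 = 0.26659

0.267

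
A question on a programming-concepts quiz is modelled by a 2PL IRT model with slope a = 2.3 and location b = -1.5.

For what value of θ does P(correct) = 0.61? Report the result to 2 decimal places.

P(θ) = 1 / (1 + exp(−a(θ − b)))
logit = ln(0.6100/0.3900) = 0.4473
θ = b + logit/(a) = -1.5 + 0.4473/2.3000 = -1.3055

-1.31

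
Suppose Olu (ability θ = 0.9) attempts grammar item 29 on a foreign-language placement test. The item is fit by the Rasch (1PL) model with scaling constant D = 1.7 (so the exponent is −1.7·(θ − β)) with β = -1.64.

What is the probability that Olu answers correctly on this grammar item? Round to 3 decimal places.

0.987

P(θ) = 1 / (1 + exp(−D·(θ − β)))
Exponent: 1.7 × (0.9 − (-1.64)) = 4.3180
1/(1 + e^{-4.3180}) = 0.9868
P = 0.9868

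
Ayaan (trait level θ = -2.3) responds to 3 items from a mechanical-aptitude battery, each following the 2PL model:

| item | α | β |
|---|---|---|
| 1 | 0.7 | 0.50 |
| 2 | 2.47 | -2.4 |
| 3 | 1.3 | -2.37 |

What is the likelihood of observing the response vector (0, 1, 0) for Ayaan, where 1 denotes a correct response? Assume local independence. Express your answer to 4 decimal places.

0.2349

P(θ) = 1 / (1 + exp(−α(θ − β)))
P_1 = 1/(1+e^{1.9600}) = 0.1235
P_2 = 1/(1+e^{-0.2470}) = 0.5614
P_3 = 1/(1+e^{-0.0910}) = 0.5227
L = (1−P_1) × P_2 × (1−P_3) = 0.8765 × 0.5614 × 0.4773 = 0.23487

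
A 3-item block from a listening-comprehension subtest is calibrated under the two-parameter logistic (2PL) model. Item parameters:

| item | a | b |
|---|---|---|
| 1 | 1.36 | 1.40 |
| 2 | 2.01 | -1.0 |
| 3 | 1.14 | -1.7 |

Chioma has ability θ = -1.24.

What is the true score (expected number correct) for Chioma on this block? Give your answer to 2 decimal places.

1.04

P(θ) = 1 / (1 + exp(−a(θ − b)))
P_1 = 1/(1+e^{3.5904}) = 0.0268
P_2 = 1/(1+e^{0.4824}) = 0.3817
P_3 = 1/(1+e^{-0.5244}) = 0.6282
E[score] = 0.0268 + 0.3817 + 0.6282 = 1.0367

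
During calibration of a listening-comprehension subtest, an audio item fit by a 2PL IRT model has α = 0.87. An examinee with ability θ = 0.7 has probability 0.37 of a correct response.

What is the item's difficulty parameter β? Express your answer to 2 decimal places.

1.31

P(θ) = 1 / (1 + exp(−α(θ − β)))
logit(0.37) = ln(0.37/0.63) = -0.5322
β = θ − logit/(α) = 0.7 − (-0.5322)/0.8700 = 1.3117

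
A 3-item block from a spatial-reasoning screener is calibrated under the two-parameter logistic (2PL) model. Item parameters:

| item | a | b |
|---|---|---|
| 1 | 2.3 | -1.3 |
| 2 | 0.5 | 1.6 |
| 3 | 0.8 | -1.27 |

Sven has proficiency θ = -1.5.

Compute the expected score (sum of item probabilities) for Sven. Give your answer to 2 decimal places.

P(θ) = 1 / (1 + exp(−a(θ − b)))
P_1 = 1/(1+e^{0.4600}) = 0.3870
P_2 = 1/(1+e^{1.5500}) = 0.1751
P_3 = 1/(1+e^{0.1840}) = 0.4541
E[score] = 0.3870 + 0.1751 + 0.4541 = 1.0162

1.02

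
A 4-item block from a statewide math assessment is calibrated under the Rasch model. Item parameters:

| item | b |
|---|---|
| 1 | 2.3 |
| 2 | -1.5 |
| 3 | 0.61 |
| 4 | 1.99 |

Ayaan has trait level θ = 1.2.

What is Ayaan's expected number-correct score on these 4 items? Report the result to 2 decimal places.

2.14

P(θ) = 1 / (1 + exp(−(θ − b)))
P_1 = 1/(1+e^{1.1000}) = 0.2497
P_2 = 1/(1+e^{-2.7000}) = 0.9370
P_3 = 1/(1+e^{-0.5900}) = 0.6434
P_4 = 1/(1+e^{0.7900}) = 0.3122
E[score] = 0.2497 + 0.9370 + 0.6434 + 0.3122 = 2.1423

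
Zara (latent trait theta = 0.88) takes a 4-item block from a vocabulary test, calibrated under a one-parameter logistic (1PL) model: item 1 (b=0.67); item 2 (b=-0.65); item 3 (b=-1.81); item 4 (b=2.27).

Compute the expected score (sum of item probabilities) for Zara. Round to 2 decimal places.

P(theta) = 1 / (1 + exp(−(theta − b)))
P_1 = 1/(1+e^{-0.2100}) = 0.5523
P_2 = 1/(1+e^{-1.5300}) = 0.8220
P_3 = 1/(1+e^{-2.6900}) = 0.9364
P_4 = 1/(1+e^{1.3900}) = 0.1994
E[score] = 0.5523 + 0.8220 + 0.9364 + 0.1994 = 2.5102

2.51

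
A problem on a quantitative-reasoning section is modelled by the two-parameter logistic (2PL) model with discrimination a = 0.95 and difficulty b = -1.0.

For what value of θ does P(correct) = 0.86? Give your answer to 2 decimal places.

0.91

P(θ) = 1 / (1 + exp(−a(θ − b)))
logit = ln(0.8600/0.1400) = 1.8153
θ = b + logit/(a) = -1.0 + 1.8153/0.9500 = 0.9108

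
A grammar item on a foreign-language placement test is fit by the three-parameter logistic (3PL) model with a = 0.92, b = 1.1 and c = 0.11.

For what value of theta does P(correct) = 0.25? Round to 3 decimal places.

-0.724

P(theta) = c + (1 − c) · 1 / (1 + exp(−a(theta − b)))
Remove guessing floor: (0.25 − 0.11)/(1 − 0.11) = 0.1573
logit = ln(0.1573/0.8427) = -1.6784
theta = b + logit/(a) = 1.1 + (-1.6784)/0.9200 = -0.7244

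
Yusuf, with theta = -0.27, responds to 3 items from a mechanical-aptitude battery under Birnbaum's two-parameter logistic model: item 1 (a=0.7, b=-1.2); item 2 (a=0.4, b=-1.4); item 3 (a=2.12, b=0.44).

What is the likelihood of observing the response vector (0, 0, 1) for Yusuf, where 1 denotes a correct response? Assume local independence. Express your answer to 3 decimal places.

0.024

P(theta) = 1 / (1 + exp(−a(theta − b)))
P_1 = 1/(1+e^{-0.6510}) = 0.6572
P_2 = 1/(1+e^{-0.4520}) = 0.6111
P_3 = 1/(1+e^{1.5052}) = 0.1817
L = (1−P_1) × (1−P_2) × P_3 = 0.3428 × 0.3889 × 0.1817 = 0.02421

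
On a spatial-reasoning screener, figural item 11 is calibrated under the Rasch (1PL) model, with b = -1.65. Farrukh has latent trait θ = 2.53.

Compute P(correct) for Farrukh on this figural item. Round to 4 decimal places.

0.9849

P(θ) = 1 / (1 + exp(−(θ − b)))
Exponent: (2.53 − (-1.65)) = 4.1800
1/(1 + e^{-4.1800}) = 0.9849
P = 0.9849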